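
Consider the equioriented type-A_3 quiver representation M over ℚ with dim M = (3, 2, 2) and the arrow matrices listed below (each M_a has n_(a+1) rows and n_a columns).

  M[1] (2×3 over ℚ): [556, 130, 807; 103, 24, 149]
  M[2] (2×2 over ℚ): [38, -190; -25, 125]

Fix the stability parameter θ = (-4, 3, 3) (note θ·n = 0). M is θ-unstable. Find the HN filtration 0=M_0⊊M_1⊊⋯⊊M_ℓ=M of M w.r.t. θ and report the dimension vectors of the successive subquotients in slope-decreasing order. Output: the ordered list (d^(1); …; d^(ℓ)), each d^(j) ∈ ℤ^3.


Barcode: M ≅ I[1,1], I[1,2], I[1,3], I[3,3]. HN layers by μ_θ (2 steps, strictly decreasing):
  μ^(1)=3; μ^(2)=-4

((0, 2, 2); (3, 0, 0))


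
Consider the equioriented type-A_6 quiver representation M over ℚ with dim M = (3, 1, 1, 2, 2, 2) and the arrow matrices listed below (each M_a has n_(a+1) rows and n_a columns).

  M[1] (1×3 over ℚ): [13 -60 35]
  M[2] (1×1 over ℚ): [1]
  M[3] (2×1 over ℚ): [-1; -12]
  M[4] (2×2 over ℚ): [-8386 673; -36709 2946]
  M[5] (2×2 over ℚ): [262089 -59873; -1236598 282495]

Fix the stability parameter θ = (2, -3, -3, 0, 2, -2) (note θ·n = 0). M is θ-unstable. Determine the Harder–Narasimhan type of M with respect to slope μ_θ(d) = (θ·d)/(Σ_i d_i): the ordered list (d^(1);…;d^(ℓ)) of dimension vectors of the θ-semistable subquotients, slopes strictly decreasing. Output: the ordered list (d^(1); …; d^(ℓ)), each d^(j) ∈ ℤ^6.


Via rank(M_{q-1}∘⋯∘M_p): M ≅ I[1,1]^2, I[1,6], I[4,6].
μ_θ-semistable layers: μ^(1)=2; μ^(2)=0; μ^(3)=-4/3

((2, 0, 0, 0, 0, 0); (0, 0, 0, 2, 2, 2); (1, 1, 1, 0, 0, 0))


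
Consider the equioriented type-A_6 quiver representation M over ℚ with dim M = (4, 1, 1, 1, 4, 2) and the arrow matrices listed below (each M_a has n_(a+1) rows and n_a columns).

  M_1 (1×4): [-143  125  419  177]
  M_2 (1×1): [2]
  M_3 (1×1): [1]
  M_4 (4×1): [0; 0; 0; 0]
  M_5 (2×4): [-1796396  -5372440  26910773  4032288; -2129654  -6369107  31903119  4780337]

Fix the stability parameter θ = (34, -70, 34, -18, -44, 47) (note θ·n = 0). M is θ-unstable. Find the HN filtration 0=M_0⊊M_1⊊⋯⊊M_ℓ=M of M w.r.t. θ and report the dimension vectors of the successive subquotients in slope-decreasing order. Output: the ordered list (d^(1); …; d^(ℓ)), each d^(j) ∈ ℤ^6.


Barcode: M ≅ I[1,1]^3, I[1,4], I[5,5]^2, I[5,6]^2. HN layers by μ_θ (5 steps, strictly decreasing):
  μ^(1)=47; μ^(2)=34; μ^(3)=8; μ^(4)=-18; μ^(5)=-44

((0, 0, 0, 0, 0, 2); (3, 0, 0, 0, 0, 0); (0, 0, 1, 1, 0, 0); (1, 1, 0, 0, 0, 0); (0, 0, 0, 0, 4, 0))


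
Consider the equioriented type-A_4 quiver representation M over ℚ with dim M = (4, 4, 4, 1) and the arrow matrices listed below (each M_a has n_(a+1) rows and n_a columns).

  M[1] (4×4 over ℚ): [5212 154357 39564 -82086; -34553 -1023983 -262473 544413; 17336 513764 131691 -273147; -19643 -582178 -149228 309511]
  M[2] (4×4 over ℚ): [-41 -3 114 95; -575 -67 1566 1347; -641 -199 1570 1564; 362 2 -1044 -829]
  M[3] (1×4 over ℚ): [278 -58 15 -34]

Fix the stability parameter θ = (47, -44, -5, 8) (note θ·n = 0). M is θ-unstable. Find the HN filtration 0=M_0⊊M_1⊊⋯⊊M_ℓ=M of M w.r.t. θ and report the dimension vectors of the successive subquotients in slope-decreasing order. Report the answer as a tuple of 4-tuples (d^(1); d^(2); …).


Barcode: M ≅ I[1,2], I[1,3]^2, I[1,4], I[3,3]. HN layers by μ_θ (4 steps, strictly decreasing):
  μ^(1)=8; μ^(2)=3/2; μ^(3)=-2/3; μ^(4)=-5

((0, 0, 0, 1); (1, 1, 0, 0); (3, 3, 3, 0); (0, 0, 1, 0))


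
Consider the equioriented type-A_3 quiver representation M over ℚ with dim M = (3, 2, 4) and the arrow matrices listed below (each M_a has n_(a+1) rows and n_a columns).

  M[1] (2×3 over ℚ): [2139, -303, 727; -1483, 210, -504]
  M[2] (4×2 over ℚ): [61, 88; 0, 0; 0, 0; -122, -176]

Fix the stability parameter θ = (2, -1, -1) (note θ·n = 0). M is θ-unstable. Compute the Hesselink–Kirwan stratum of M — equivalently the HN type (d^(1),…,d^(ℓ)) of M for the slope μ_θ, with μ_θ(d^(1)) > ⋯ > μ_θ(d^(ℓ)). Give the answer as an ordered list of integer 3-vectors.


Via rank(M_{q-1}∘⋯∘M_p): M ≅ I[1,1], I[1,2], I[1,3], I[3,3]^3.
μ_θ-semistable layers: μ^(1)=2; μ^(2)=1/2; μ^(3)=0; μ^(4)=-1

((1, 0, 0); (1, 1, 0); (1, 1, 1); (0, 0, 3))


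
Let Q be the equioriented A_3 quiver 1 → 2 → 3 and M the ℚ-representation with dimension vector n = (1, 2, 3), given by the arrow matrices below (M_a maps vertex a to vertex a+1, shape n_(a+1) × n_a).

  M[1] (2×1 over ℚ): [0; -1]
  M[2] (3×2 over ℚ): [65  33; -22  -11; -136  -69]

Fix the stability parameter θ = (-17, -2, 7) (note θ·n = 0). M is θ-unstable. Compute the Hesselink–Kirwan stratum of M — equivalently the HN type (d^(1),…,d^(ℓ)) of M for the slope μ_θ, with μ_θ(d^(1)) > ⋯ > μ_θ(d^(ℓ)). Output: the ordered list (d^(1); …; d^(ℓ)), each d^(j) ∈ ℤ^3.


Barcode: M ≅ I[1,3], I[2,3], I[3,3]. HN layers by μ_θ (3 steps, strictly decreasing):
  μ^(1)=7; μ^(2)=-2; μ^(3)=-17

((0, 0, 3); (0, 2, 0); (1, 0, 0))


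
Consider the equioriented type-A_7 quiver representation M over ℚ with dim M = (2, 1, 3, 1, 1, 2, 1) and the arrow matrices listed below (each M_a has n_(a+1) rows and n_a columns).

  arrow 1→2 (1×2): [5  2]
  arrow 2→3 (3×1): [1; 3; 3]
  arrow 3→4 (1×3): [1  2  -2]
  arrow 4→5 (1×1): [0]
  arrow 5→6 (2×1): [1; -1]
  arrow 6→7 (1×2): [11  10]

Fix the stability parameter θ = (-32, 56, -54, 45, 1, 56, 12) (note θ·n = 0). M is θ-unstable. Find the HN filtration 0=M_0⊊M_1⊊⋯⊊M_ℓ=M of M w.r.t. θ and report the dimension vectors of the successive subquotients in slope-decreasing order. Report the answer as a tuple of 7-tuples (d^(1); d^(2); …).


Interval decomposition of M: I[1,1], I[1,4], I[3,3]^2, I[5,7], I[6,6].
HN type (ℓ=6): μ^(1)=56; μ^(2)=45; μ^(3)=34; μ^(4)=1; μ^(5)=-32; μ^(6)=-54

((0, 0, 0, 0, 0, 1, 0); (0, 0, 0, 1, 0, 0, 0); (0, 0, 0, 0, 0, 1, 1); (0, 1, 1, 0, 1, 0, 0); (2, 0, 0, 0, 0, 0, 0); (0, 0, 2, 0, 0, 0, 0))


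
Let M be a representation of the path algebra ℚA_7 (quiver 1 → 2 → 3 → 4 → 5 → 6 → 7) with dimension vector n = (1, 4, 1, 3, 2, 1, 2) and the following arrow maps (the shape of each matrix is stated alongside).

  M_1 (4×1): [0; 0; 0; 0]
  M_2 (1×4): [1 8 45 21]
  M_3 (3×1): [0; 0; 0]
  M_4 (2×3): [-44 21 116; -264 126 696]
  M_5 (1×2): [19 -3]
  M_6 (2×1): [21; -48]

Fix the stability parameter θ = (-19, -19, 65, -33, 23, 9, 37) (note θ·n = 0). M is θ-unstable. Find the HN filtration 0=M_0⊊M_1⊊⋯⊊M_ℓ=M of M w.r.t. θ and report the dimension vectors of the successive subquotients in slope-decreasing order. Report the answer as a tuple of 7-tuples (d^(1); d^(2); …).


Via rank(M_{q-1}∘⋯∘M_p): M ≅ I[1,1], I[2,2]^3, I[2,3], I[4,4]^2, I[4,7], I[5,5], I[7,7].
μ_θ-semistable layers: μ^(1)=65; μ^(2)=37; μ^(3)=23; μ^(4)=16; μ^(5)=-19; μ^(6)=-33

((0, 0, 1, 0, 0, 0, 0); (0, 0, 0, 0, 0, 0, 2); (0, 0, 0, 0, 1, 0, 0); (0, 0, 0, 0, 1, 1, 0); (1, 4, 0, 0, 0, 0, 0); (0, 0, 0, 3, 0, 0, 0))


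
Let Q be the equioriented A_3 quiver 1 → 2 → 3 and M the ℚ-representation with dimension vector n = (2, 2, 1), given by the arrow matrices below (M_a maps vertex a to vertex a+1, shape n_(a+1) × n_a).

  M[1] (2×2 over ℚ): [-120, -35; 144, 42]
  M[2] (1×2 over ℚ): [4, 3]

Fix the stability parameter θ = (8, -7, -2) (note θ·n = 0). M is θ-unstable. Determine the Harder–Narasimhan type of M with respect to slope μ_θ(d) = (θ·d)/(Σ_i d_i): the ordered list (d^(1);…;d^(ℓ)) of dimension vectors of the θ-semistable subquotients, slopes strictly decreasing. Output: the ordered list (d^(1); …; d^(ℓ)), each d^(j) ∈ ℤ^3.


Interval decomposition of M: I[1,1], I[1,3], I[2,2].
HN type (ℓ=3): μ^(1)=8; μ^(2)=-1/3; μ^(3)=-7

((1, 0, 0); (1, 1, 1); (0, 1, 0))


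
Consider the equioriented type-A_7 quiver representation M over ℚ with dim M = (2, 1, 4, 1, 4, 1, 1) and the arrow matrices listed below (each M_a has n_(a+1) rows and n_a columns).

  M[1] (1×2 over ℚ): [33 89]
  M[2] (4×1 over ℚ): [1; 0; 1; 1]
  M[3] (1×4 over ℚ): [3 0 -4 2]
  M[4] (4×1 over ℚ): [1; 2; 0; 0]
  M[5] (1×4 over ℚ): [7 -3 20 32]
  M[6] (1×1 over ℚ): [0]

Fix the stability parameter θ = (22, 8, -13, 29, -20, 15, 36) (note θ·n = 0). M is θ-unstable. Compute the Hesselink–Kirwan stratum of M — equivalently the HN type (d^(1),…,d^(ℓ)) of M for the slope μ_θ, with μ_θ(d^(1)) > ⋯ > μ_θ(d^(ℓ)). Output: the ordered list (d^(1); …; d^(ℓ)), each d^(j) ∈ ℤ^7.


Interval decomposition of M: I[1,1], I[1,6], I[3,3]^3, I[5,5]^3, I[7,7].
HN type (ℓ=6): μ^(1)=36; μ^(2)=22; μ^(3)=15; μ^(4)=26/5; μ^(5)=-13; μ^(6)=-20

((0, 0, 0, 0, 0, 0, 1); (1, 0, 0, 0, 0, 0, 0); (0, 0, 0, 0, 0, 1, 0); (1, 1, 1, 1, 1, 0, 0); (0, 0, 3, 0, 0, 0, 0); (0, 0, 0, 0, 3, 0, 0))


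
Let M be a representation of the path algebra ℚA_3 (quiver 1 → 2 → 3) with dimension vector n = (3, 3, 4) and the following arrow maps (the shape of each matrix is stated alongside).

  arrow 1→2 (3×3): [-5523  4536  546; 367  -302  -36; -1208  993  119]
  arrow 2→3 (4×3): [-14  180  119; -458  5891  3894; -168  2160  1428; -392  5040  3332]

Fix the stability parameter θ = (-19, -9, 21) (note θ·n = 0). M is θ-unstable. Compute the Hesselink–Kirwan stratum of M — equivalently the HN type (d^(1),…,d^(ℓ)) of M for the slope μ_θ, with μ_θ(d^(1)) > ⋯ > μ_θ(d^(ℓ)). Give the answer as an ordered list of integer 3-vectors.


Via rank(M_{q-1}∘⋯∘M_p): M ≅ I[1,1], I[1,3]^2, I[2,2], I[3,3]^2.
μ_θ-semistable layers: μ^(1)=21; μ^(2)=-9; μ^(3)=-19

((0, 0, 4); (0, 3, 0); (3, 0, 0))


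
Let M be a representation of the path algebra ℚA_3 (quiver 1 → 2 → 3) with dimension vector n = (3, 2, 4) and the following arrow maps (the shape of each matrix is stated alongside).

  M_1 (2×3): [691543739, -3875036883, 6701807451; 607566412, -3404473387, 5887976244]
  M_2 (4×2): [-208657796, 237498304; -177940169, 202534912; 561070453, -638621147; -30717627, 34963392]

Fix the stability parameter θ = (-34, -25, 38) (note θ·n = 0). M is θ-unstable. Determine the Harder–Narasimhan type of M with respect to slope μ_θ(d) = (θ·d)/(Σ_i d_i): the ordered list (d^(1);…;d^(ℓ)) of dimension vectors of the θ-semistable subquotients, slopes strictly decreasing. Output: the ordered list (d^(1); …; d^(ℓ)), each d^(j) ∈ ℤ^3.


Via rank(M_{q-1}∘⋯∘M_p): M ≅ I[1,1], I[1,3]^2, I[3,3]^2.
μ_θ-semistable layers: μ^(1)=38; μ^(2)=-25; μ^(3)=-34

((0, 0, 4); (0, 2, 0); (3, 0, 0))


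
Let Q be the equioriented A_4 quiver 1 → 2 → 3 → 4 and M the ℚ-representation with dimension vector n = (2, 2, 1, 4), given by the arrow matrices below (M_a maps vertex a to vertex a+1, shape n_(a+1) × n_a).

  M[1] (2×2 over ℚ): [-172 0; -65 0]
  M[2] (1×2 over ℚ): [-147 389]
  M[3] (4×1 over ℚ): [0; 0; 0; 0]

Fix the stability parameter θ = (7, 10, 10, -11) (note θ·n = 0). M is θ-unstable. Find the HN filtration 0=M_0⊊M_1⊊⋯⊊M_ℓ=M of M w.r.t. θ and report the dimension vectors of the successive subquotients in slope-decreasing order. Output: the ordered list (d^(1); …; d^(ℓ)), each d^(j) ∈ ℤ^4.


Interval decomposition of M: I[1,1], I[1,3], I[2,2], I[4,4]^4.
HN type (ℓ=3): μ^(1)=10; μ^(2)=7; μ^(3)=-11

((0, 2, 1, 0); (2, 0, 0, 0); (0, 0, 0, 4))


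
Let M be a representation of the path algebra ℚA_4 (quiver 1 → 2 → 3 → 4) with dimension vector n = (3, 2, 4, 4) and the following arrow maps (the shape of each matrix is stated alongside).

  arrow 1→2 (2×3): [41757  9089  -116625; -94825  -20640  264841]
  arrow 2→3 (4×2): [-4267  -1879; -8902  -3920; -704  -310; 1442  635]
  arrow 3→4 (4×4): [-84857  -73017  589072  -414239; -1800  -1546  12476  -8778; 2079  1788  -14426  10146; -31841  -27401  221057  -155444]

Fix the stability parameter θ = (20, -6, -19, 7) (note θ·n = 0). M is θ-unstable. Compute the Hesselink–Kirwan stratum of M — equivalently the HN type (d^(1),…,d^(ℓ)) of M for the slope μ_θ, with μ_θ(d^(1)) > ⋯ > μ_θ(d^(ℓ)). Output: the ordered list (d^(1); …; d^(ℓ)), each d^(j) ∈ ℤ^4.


Interval decomposition of M: I[1,1], I[1,4]^2, I[3,3], I[3,4], I[4,4].
HN type (ℓ=4): μ^(1)=20; μ^(2)=7; μ^(3)=-5/3; μ^(4)=-19

((1, 0, 0, 0); (0, 0, 0, 4); (2, 2, 2, 0); (0, 0, 2, 0))


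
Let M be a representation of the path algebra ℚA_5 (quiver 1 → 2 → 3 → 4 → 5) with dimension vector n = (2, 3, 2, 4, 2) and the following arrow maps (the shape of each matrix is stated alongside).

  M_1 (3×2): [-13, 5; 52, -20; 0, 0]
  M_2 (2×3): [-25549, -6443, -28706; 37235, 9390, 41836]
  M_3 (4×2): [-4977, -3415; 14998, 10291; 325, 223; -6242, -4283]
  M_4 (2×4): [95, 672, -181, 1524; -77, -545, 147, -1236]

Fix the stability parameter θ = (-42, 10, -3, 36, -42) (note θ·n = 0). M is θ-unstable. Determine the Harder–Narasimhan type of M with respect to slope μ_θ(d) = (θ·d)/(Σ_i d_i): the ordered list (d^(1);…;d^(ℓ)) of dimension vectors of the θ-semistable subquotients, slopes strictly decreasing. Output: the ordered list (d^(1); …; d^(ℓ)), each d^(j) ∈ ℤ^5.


Interval decomposition of M: I[1,1], I[1,5], I[2,2], I[2,4], I[4,4], I[4,5].
HN type (ℓ=6): μ^(1)=36; μ^(2)=10; μ^(3)=7/2; μ^(4)=1/4; μ^(5)=-3; μ^(6)=-42

((0, 0, 0, 2, 0); (0, 1, 0, 0, 0); (0, 1, 1, 0, 0); (0, 1, 1, 1, 1); (0, 0, 0, 1, 1); (2, 0, 0, 0, 0))


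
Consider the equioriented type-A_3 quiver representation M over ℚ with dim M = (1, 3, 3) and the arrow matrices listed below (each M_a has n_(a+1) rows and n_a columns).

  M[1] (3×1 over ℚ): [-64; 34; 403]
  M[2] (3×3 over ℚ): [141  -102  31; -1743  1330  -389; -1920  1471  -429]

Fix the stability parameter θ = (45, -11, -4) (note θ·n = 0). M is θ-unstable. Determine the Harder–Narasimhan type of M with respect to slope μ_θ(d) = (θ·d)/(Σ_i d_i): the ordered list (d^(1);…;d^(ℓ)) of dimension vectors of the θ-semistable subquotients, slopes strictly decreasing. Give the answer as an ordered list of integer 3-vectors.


Via rank(M_{q-1}∘⋯∘M_p): M ≅ I[1,3], I[2,2], I[2,3], I[3,3].
μ_θ-semistable layers: μ^(1)=10; μ^(2)=-4; μ^(3)=-11

((1, 1, 1); (0, 0, 2); (0, 2, 0))


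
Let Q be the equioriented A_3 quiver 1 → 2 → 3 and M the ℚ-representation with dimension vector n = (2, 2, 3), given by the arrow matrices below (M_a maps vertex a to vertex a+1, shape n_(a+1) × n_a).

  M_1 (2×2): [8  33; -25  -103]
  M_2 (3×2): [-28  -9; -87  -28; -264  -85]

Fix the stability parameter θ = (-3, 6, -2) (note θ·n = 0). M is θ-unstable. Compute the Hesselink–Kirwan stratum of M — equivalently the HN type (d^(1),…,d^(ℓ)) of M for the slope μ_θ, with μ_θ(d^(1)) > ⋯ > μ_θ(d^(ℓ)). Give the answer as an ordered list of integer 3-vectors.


Barcode: M ≅ I[1,3]^2, I[3,3]. HN layers by μ_θ (3 steps, strictly decreasing):
  μ^(1)=2; μ^(2)=-2; μ^(3)=-3

((0, 2, 2); (0, 0, 1); (2, 0, 0))


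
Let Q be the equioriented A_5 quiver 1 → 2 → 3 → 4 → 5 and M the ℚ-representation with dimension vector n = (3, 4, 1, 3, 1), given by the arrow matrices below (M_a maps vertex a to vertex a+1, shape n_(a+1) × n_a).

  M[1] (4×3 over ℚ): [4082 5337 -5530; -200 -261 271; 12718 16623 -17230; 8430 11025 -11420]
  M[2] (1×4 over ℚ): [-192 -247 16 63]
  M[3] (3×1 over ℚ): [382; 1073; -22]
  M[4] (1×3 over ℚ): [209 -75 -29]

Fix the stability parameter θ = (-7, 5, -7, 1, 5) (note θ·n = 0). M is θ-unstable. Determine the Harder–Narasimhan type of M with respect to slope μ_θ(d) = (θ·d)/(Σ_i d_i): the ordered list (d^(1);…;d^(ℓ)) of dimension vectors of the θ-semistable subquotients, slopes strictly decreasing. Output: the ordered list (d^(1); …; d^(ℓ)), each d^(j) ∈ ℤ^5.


Barcode: M ≅ I[1,1], I[1,2], I[1,5], I[2,2]^2, I[4,4]^2. HN layers by μ_θ (4 steps, strictly decreasing):
  μ^(1)=5; μ^(2)=1; μ^(3)=-1; μ^(4)=-7

((0, 3, 0, 0, 1); (0, 0, 0, 3, 0); (0, 1, 1, 0, 0); (3, 0, 0, 0, 0))


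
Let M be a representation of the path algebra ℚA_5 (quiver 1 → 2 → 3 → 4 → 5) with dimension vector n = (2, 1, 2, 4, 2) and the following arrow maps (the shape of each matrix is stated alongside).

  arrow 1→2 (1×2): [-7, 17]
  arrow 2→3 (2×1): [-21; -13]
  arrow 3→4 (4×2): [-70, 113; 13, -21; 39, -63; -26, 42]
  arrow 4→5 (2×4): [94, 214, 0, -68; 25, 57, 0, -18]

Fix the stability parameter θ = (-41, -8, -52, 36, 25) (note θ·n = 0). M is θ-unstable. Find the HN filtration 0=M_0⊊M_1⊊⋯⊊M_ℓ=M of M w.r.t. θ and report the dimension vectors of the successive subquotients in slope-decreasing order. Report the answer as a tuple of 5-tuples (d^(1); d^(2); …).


Barcode: M ≅ I[1,1], I[1,5], I[3,5], I[4,4]^2. HN layers by μ_θ (5 steps, strictly decreasing):
  μ^(1)=36; μ^(2)=61/2; μ^(3)=-30; μ^(4)=-41; μ^(5)=-52

((0, 0, 0, 2, 0); (0, 0, 0, 2, 2); (0, 1, 1, 0, 0); (2, 0, 0, 0, 0); (0, 0, 1, 0, 0))


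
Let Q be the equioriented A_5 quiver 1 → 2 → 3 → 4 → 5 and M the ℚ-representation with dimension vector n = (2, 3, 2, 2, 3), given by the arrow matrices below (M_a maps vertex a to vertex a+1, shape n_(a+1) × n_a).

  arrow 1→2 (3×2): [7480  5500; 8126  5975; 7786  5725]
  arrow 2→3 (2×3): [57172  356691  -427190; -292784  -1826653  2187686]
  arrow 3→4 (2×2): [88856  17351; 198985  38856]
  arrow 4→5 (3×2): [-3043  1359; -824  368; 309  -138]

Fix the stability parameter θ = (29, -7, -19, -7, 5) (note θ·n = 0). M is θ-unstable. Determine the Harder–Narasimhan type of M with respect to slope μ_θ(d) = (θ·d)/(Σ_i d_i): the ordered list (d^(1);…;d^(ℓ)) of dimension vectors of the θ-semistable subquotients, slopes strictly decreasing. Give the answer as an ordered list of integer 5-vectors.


Barcode: M ≅ I[1,1], I[1,5], I[2,2], I[2,5], I[5,5]. HN layers by μ_θ (5 steps, strictly decreasing):
  μ^(1)=29; μ^(2)=5; μ^(3)=-1; μ^(4)=-7; μ^(5)=-13

((1, 0, 0, 0, 0); (0, 0, 0, 0, 3); (1, 1, 1, 1, 0); (0, 1, 0, 1, 0); (0, 1, 1, 0, 0))


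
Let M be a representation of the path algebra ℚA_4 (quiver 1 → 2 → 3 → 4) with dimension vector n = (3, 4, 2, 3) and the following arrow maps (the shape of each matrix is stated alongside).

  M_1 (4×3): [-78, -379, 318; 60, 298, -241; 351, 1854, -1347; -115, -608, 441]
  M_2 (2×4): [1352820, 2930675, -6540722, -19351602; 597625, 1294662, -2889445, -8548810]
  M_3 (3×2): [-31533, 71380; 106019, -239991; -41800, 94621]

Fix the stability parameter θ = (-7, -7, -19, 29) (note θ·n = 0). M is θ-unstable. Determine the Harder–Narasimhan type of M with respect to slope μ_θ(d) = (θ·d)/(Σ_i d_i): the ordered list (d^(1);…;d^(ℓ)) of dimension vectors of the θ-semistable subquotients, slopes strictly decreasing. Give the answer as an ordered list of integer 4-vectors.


Interval decomposition of M: I[1,2], I[1,4]^2, I[2,2], I[4,4].
HN type (ℓ=3): μ^(1)=29; μ^(2)=-7; μ^(3)=-11

((0, 0, 0, 3); (1, 2, 0, 0); (2, 2, 2, 0))


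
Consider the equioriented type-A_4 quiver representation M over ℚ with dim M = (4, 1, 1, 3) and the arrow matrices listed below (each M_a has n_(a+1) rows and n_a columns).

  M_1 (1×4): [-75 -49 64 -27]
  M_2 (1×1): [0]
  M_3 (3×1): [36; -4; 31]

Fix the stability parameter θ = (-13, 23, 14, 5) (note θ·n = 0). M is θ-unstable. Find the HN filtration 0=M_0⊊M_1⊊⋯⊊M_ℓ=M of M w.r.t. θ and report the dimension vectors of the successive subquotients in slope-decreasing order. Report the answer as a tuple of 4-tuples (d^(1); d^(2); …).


Barcode: M ≅ I[1,1]^3, I[1,2], I[3,4], I[4,4]^2. HN layers by μ_θ (4 steps, strictly decreasing):
  μ^(1)=23; μ^(2)=19/2; μ^(3)=5; μ^(4)=-13

((0, 1, 0, 0); (0, 0, 1, 1); (0, 0, 0, 2); (4, 0, 0, 0))


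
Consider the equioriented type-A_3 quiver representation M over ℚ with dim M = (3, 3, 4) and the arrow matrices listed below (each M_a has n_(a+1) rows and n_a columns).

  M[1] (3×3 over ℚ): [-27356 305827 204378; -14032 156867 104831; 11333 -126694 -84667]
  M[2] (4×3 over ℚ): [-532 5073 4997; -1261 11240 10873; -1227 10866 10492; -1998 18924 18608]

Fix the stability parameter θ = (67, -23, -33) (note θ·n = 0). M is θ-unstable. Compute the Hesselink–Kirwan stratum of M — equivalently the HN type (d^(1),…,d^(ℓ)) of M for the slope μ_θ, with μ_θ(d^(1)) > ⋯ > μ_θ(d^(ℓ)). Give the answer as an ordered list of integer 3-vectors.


Via rank(M_{q-1}∘⋯∘M_p): M ≅ I[1,3]^3, I[3,3].
μ_θ-semistable layers: μ^(1)=11/3; μ^(2)=-33

((3, 3, 3); (0, 0, 1))


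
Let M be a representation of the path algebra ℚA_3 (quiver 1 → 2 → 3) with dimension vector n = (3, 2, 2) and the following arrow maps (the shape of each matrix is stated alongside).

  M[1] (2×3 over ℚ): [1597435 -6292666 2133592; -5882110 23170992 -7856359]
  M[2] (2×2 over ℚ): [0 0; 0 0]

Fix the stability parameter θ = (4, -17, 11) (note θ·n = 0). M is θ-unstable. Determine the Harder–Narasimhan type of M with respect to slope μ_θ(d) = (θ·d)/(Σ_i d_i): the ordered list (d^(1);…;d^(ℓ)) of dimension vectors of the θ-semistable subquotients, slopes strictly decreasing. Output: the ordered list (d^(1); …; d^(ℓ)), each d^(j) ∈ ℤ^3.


Barcode: M ≅ I[1,1], I[1,2]^2, I[3,3]^2. HN layers by μ_θ (3 steps, strictly decreasing):
  μ^(1)=11; μ^(2)=4; μ^(3)=-13/2

((0, 0, 2); (1, 0, 0); (2, 2, 0))


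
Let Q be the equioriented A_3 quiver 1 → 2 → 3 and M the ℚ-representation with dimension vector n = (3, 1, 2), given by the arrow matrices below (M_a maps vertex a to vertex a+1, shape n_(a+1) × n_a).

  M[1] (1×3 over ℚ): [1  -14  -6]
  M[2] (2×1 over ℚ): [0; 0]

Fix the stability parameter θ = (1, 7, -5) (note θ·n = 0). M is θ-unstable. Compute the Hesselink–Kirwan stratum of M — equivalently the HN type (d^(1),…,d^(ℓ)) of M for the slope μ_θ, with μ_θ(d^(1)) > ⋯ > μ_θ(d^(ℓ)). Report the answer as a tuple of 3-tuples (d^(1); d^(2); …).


Via rank(M_{q-1}∘⋯∘M_p): M ≅ I[1,1]^2, I[1,2], I[3,3]^2.
μ_θ-semistable layers: μ^(1)=7; μ^(2)=1; μ^(3)=-5

((0, 1, 0); (3, 0, 0); (0, 0, 2))


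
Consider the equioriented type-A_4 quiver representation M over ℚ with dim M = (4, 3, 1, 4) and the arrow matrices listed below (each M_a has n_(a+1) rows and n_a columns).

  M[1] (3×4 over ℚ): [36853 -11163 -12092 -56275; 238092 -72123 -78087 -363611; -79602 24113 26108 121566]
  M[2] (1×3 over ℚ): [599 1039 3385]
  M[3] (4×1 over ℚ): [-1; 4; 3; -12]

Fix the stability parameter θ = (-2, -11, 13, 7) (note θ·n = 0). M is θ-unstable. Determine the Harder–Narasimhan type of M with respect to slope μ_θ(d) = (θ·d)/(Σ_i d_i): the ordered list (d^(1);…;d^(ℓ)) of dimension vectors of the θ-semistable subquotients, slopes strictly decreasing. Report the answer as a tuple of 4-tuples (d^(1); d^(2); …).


Via rank(M_{q-1}∘⋯∘M_p): M ≅ I[1,1], I[1,2]^2, I[1,4], I[4,4]^3.
μ_θ-semistable layers: μ^(1)=10; μ^(2)=7; μ^(3)=-2; μ^(4)=-13/2

((0, 0, 1, 1); (0, 0, 0, 3); (1, 0, 0, 0); (3, 3, 0, 0))


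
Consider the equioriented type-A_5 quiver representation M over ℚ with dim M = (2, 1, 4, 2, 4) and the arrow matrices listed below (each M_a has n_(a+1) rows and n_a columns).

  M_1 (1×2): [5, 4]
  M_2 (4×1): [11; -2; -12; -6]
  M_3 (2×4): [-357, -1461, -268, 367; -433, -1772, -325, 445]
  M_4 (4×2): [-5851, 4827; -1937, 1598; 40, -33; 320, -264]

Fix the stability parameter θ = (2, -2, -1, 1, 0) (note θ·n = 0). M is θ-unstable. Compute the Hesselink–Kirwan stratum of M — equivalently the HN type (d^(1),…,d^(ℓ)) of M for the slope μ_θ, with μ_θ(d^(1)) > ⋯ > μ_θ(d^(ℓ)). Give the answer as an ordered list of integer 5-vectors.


Barcode: M ≅ I[1,1], I[1,5], I[3,3]^2, I[3,5], I[5,5]^2. HN layers by μ_θ (5 steps, strictly decreasing):
  μ^(1)=2; μ^(2)=1/2; μ^(3)=0; μ^(4)=-1/3; μ^(5)=-1

((1, 0, 0, 0, 0); (0, 0, 0, 2, 2); (0, 0, 0, 0, 2); (1, 1, 1, 0, 0); (0, 0, 3, 0, 0))


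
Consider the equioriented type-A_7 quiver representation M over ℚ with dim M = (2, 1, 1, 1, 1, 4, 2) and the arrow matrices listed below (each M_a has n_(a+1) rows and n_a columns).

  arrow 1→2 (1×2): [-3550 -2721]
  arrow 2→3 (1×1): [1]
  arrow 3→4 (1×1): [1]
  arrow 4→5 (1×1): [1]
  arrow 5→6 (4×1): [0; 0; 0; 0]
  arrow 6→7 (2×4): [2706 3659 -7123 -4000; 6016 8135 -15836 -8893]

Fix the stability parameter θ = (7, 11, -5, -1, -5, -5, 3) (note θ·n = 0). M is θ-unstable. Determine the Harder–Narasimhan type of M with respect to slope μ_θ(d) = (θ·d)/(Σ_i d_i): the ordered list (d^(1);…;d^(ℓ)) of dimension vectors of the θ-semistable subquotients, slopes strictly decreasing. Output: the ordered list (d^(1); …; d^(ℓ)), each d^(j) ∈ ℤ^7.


Via rank(M_{q-1}∘⋯∘M_p): M ≅ I[1,1], I[1,5], I[6,6]^2, I[6,7]^2.
μ_θ-semistable layers: μ^(1)=7; μ^(2)=3; μ^(3)=7/5; μ^(4)=-5

((1, 0, 0, 0, 0, 0, 0); (0, 0, 0, 0, 0, 0, 2); (1, 1, 1, 1, 1, 0, 0); (0, 0, 0, 0, 0, 4, 0))


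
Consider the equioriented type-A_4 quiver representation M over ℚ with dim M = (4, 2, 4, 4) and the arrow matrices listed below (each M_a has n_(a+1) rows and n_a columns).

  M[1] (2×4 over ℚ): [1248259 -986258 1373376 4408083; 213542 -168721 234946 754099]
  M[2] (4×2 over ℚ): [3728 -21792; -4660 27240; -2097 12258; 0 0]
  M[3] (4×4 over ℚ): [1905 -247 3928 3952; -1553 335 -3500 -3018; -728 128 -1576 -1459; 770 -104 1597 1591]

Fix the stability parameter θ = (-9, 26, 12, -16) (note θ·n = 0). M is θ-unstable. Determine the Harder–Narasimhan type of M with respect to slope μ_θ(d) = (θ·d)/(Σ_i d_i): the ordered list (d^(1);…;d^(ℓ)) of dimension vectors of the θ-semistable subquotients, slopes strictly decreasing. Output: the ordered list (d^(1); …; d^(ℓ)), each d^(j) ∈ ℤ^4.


Interval decomposition of M: I[1,1]^2, I[1,2], I[1,4], I[3,3], I[3,4]^2, I[4,4].
HN type (ℓ=6): μ^(1)=26; μ^(2)=12; μ^(3)=22/3; μ^(4)=-2; μ^(5)=-9; μ^(6)=-16

((0, 1, 0, 0); (0, 0, 1, 0); (0, 1, 1, 1); (0, 0, 2, 2); (4, 0, 0, 0); (0, 0, 0, 1))


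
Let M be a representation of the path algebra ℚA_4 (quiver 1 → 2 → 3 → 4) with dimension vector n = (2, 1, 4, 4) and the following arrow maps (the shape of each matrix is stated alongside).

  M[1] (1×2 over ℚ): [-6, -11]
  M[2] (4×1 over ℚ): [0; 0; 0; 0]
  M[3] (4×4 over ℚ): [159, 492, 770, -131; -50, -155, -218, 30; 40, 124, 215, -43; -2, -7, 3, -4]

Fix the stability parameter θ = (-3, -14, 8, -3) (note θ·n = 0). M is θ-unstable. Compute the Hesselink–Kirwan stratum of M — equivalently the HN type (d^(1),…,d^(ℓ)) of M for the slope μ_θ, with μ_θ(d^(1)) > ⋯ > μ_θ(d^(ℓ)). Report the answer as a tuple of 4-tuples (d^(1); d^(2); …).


Via rank(M_{q-1}∘⋯∘M_p): M ≅ I[1,1], I[1,2], I[3,4]^4.
μ_θ-semistable layers: μ^(1)=5/2; μ^(2)=-3; μ^(3)=-17/2

((0, 0, 4, 4); (1, 0, 0, 0); (1, 1, 0, 0))


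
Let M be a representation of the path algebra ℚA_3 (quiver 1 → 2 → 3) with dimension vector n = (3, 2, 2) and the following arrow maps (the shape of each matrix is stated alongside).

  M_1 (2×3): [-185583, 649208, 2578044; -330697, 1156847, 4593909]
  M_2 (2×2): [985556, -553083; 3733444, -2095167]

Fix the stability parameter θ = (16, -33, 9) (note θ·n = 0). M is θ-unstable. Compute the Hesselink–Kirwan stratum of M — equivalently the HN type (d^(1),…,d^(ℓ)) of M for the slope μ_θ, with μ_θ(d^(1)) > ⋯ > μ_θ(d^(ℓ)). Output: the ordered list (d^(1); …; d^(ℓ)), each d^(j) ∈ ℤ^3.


Via rank(M_{q-1}∘⋯∘M_p): M ≅ I[1,1], I[1,2], I[1,3], I[3,3].
μ_θ-semistable layers: μ^(1)=16; μ^(2)=9; μ^(3)=-17/2

((1, 0, 0); (0, 0, 2); (2, 2, 0))


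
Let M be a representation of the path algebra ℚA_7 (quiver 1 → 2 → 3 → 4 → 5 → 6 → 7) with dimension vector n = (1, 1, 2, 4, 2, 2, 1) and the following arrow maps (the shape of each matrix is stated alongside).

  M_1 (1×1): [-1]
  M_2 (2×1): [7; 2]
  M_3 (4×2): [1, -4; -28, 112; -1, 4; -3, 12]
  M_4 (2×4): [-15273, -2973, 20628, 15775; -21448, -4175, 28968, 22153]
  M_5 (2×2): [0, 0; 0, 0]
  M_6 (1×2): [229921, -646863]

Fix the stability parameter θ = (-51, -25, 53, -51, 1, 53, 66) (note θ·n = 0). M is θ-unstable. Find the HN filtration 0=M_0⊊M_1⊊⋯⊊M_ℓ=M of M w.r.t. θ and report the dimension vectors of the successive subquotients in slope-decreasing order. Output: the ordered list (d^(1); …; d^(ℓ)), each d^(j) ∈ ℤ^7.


Barcode: M ≅ I[1,5], I[3,3], I[4,4]^2, I[4,5], I[6,6], I[6,7]. HN layers by μ_θ (5 steps, strictly decreasing):
  μ^(1)=66; μ^(2)=53; μ^(3)=1; μ^(4)=-25; μ^(5)=-51

((0, 0, 0, 0, 0, 0, 1); (0, 0, 1, 0, 0, 2, 0); (0, 0, 1, 1, 2, 0, 0); (0, 1, 0, 0, 0, 0, 0); (1, 0, 0, 3, 0, 0, 0))


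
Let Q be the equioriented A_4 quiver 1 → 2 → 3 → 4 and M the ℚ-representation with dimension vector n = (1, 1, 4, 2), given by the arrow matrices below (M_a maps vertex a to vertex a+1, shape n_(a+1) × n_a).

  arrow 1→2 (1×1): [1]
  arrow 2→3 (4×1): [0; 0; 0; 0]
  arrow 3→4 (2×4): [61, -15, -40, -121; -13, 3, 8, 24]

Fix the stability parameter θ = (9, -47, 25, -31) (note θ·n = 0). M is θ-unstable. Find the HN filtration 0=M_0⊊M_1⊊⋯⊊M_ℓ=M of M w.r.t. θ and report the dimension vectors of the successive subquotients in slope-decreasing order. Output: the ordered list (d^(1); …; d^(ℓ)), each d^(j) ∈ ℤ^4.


Barcode: M ≅ I[1,2], I[3,3]^2, I[3,4]^2. HN layers by μ_θ (3 steps, strictly decreasing):
  μ^(1)=25; μ^(2)=-3; μ^(3)=-19

((0, 0, 2, 0); (0, 0, 2, 2); (1, 1, 0, 0))


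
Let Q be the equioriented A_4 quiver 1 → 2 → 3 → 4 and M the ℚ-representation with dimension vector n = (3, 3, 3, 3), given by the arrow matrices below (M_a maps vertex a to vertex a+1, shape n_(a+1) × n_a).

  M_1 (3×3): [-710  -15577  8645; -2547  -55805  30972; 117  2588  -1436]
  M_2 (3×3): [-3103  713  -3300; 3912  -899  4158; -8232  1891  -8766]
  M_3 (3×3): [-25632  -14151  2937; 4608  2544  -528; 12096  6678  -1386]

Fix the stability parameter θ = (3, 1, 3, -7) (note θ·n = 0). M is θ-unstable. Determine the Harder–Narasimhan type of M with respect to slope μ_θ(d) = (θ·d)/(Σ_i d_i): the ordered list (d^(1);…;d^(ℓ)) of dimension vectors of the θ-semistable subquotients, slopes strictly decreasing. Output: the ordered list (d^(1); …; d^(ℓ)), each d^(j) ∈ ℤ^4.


Barcode: M ≅ I[1,2], I[1,3]^2, I[3,4], I[4,4]^2. HN layers by μ_θ (4 steps, strictly decreasing):
  μ^(1)=3; μ^(2)=2; μ^(3)=-2; μ^(4)=-7

((0, 0, 2, 0); (3, 3, 0, 0); (0, 0, 1, 1); (0, 0, 0, 2))


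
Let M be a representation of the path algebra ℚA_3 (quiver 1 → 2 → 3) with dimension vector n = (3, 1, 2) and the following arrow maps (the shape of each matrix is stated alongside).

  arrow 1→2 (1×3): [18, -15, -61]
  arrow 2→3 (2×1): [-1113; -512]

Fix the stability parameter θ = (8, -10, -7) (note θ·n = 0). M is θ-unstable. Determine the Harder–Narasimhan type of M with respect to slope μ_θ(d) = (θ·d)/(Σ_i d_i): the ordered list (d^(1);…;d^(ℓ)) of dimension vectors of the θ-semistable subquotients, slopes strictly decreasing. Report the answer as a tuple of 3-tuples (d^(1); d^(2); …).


Via rank(M_{q-1}∘⋯∘M_p): M ≅ I[1,1]^2, I[1,3], I[3,3].
μ_θ-semistable layers: μ^(1)=8; μ^(2)=-3; μ^(3)=-7

((2, 0, 0); (1, 1, 1); (0, 0, 1))


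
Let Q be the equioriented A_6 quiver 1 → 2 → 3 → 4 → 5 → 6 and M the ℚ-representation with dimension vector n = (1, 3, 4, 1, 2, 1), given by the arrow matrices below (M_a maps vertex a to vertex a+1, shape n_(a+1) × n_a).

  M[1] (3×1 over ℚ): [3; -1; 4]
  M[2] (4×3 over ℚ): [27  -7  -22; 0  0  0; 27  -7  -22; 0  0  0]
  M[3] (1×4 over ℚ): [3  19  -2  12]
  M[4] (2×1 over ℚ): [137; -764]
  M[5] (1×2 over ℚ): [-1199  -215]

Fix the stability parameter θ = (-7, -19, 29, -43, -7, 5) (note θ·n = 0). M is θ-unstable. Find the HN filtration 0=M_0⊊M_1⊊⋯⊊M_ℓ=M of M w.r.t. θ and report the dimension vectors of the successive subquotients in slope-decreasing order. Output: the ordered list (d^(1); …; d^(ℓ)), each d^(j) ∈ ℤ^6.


Via rank(M_{q-1}∘⋯∘M_p): M ≅ I[1,2], I[2,2], I[2,6], I[3,3]^3, I[5,5].
μ_θ-semistable layers: μ^(1)=29; μ^(2)=5; μ^(3)=-7; μ^(4)=-13; μ^(5)=-19

((0, 0, 3, 0, 0, 0); (0, 0, 0, 0, 0, 1); (0, 0, 1, 1, 2, 0); (1, 1, 0, 0, 0, 0); (0, 2, 0, 0, 0, 0))


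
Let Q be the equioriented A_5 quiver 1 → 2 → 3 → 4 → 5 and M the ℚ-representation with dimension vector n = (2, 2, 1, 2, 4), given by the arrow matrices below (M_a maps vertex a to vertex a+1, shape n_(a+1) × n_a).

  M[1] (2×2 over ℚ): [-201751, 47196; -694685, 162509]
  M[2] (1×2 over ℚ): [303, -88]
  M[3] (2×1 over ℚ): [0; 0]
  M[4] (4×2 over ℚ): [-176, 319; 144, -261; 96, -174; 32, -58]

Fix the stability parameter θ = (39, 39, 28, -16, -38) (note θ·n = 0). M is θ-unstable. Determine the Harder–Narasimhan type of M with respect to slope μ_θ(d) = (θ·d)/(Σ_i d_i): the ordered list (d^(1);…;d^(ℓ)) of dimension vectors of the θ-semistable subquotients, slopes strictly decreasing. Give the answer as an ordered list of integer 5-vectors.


Interval decomposition of M: I[1,2], I[1,3], I[4,4], I[4,5], I[5,5]^3.
HN type (ℓ=5): μ^(1)=39; μ^(2)=106/3; μ^(3)=-16; μ^(4)=-27; μ^(5)=-38

((1, 1, 0, 0, 0); (1, 1, 1, 0, 0); (0, 0, 0, 1, 0); (0, 0, 0, 1, 1); (0, 0, 0, 0, 3))


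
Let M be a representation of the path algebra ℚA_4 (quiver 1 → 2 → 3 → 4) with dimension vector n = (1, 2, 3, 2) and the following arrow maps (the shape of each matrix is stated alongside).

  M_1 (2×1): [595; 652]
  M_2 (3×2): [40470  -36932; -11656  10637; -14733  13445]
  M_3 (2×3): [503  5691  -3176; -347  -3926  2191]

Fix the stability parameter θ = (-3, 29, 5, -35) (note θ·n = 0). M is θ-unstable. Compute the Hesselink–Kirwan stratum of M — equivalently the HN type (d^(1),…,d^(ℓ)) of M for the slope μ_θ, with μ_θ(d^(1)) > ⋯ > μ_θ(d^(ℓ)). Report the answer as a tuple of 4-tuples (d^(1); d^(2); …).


Interval decomposition of M: I[1,4], I[2,4], I[3,3].
HN type (ℓ=3): μ^(1)=5; μ^(2)=-1/3; μ^(3)=-3

((0, 0, 1, 0); (0, 2, 2, 2); (1, 0, 0, 0))


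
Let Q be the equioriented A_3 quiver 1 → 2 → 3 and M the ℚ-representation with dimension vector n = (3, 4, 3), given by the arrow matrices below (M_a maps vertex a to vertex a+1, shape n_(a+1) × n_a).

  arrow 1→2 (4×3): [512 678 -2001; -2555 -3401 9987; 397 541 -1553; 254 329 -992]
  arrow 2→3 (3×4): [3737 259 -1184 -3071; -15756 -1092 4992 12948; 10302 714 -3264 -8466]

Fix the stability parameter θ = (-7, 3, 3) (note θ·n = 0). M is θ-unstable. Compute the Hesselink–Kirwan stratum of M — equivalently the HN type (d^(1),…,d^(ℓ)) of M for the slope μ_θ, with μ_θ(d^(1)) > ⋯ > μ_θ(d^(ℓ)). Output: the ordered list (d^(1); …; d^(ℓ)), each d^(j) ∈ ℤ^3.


Barcode: M ≅ I[1,2]^2, I[1,3], I[2,2], I[3,3]^2. HN layers by μ_θ (2 steps, strictly decreasing):
  μ^(1)=3; μ^(2)=-7

((0, 4, 3); (3, 0, 0))


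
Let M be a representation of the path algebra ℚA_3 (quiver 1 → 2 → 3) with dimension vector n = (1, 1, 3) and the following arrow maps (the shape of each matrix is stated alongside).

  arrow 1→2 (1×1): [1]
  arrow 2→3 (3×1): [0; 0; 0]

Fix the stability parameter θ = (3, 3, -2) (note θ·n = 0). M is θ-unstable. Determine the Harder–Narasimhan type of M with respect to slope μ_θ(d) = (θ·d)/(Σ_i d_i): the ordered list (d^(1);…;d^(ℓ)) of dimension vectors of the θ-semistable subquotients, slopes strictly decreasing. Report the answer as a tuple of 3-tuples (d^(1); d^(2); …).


Barcode: M ≅ I[1,2], I[3,3]^3. HN layers by μ_θ (2 steps, strictly decreasing):
  μ^(1)=3; μ^(2)=-2

((1, 1, 0); (0, 0, 3))


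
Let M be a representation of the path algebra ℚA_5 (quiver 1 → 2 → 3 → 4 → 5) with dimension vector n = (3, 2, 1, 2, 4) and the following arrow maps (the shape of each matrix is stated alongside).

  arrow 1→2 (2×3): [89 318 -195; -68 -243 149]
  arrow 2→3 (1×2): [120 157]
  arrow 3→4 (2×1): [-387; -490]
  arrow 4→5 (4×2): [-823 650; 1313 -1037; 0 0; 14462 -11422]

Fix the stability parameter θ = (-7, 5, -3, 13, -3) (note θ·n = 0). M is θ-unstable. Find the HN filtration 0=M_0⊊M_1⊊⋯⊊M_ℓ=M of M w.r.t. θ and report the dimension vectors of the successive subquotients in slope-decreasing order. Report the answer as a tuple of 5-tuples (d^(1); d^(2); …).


Barcode: M ≅ I[1,1], I[1,2], I[1,5], I[4,5], I[5,5]^2. HN layers by μ_θ (4 steps, strictly decreasing):
  μ^(1)=5; μ^(2)=1; μ^(3)=-3; μ^(4)=-7

((0, 1, 0, 2, 2); (0, 1, 1, 0, 0); (0, 0, 0, 0, 2); (3, 0, 0, 0, 0))


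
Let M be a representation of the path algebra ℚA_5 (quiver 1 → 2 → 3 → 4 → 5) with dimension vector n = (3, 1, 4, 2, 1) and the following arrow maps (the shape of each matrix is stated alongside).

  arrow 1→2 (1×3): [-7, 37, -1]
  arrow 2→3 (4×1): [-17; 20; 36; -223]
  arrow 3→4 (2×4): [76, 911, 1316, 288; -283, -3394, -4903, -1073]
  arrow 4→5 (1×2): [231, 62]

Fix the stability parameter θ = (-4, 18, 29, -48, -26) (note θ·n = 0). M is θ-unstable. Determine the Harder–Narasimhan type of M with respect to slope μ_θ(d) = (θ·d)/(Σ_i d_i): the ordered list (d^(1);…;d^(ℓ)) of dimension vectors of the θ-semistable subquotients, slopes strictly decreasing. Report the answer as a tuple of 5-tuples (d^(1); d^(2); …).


Via rank(M_{q-1}∘⋯∘M_p): M ≅ I[1,1]^2, I[1,5], I[3,3]^2, I[3,4].
μ_θ-semistable layers: μ^(1)=29; μ^(2)=-4; μ^(3)=-31/5; μ^(4)=-19/2

((0, 0, 2, 0, 0); (2, 0, 0, 0, 0); (1, 1, 1, 1, 1); (0, 0, 1, 1, 0))


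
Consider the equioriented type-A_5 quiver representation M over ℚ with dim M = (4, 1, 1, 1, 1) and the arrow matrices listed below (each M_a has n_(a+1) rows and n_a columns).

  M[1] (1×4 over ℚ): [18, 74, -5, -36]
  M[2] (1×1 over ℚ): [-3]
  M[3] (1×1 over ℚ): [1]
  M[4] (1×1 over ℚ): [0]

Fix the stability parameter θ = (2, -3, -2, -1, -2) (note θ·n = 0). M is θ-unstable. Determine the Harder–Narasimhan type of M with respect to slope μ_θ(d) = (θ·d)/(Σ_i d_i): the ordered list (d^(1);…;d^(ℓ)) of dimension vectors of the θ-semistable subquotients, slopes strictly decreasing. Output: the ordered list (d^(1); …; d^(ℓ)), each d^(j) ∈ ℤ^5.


Via rank(M_{q-1}∘⋯∘M_p): M ≅ I[1,1]^3, I[1,4], I[5,5].
μ_θ-semistable layers: μ^(1)=2; μ^(2)=-1; μ^(3)=-2

((3, 0, 0, 0, 0); (1, 1, 1, 1, 0); (0, 0, 0, 0, 1))


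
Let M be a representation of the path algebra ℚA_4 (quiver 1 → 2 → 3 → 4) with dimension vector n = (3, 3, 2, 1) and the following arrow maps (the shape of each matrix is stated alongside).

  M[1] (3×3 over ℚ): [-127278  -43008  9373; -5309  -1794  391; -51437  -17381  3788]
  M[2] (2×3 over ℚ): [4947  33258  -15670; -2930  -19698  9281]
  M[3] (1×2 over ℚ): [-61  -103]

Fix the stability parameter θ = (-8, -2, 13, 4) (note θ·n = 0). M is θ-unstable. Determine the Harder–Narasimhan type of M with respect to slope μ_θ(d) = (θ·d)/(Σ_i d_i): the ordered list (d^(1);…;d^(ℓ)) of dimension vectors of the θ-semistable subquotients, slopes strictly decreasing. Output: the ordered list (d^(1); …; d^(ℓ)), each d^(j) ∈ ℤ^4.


Barcode: M ≅ I[1,2], I[1,3], I[1,4]. HN layers by μ_θ (4 steps, strictly decreasing):
  μ^(1)=13; μ^(2)=17/2; μ^(3)=-2; μ^(4)=-8

((0, 0, 1, 0); (0, 0, 1, 1); (0, 3, 0, 0); (3, 0, 0, 0))


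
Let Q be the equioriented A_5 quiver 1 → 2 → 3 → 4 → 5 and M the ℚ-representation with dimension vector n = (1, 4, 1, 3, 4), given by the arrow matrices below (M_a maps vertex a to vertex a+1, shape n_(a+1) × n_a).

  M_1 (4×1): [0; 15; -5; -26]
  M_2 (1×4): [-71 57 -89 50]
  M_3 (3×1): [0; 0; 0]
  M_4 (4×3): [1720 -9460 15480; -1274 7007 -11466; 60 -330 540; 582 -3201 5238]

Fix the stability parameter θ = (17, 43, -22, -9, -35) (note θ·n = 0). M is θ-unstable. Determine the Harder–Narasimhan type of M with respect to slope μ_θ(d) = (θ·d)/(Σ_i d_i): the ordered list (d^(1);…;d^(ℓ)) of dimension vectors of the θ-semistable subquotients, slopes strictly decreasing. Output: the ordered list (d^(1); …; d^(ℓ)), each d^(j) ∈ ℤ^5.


Barcode: M ≅ I[1,2], I[2,2]^2, I[2,3], I[4,4]^2, I[4,5], I[5,5]^3. HN layers by μ_θ (6 steps, strictly decreasing):
  μ^(1)=43; μ^(2)=17; μ^(3)=21/2; μ^(4)=-9; μ^(5)=-22; μ^(6)=-35

((0, 3, 0, 0, 0); (1, 0, 0, 0, 0); (0, 1, 1, 0, 0); (0, 0, 0, 2, 0); (0, 0, 0, 1, 1); (0, 0, 0, 0, 3))
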